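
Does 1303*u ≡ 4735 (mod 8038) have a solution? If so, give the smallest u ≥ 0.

1515

gcd(1303, 8038) = 1, so a unique solution mod 8038 exists.
1303⁻¹ ≡ 7563 (mod 8038).
u ≡ 7563*4735 ≡ 1515 (mod 8038).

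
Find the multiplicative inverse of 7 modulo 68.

By the extended Euclidean algorithm:
68 = 9*7 + 5
7 = 1*5 + 2
5 = 2*2 + 1
2 = 2*1 + 0
gcd(7, 68) = 1, so the inverse exists.
Bézout: 1 = 3*68 − 29*7.
So 7⁻¹ ≡ −29 ≡ 39 (mod 68).

39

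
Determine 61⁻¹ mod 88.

13

88 = 1×61 + 27
61 = 2×27 + 7
27 = 3×7 + 6
7 = 1×6 + 1
6 = 6×1 + 0
gcd(61, 88) = 1, so the inverse exists.
Back-substitute for 1:
1 = 1×7 − 1×6
  = −1×27 + 4×7
  = 4×61 − 9×27
  = −9×88 + 13×61
So 61⁻¹ ≡ 13 (mod 88).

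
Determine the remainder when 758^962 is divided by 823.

By square-and-multiply:
962 in binary is 1111000010, i.e. 962 = 512 + 256 + 128 + 64 + 2.
758^1 ≡ 758 (mod 823)
758^2 ≡ 758^2 = 574564 ≡ 110 (mod 823)
758^4 ≡ 110^2 = 12100 ≡ 578 (mod 823)
758^8 ≡ 578^2 = 334084 ≡ 769 (mod 823)
758^16 ≡ 769^2 = 591361 ≡ 447 (mod 823)
758^32 ≡ 447^2 = 199809 ≡ 643 (mod 823)
758^64 ≡ 643^2 = 413449 ≡ 303 (mod 823)
758^128 ≡ 303^2 = 91809 ≡ 456 (mod 823)
758^256 ≡ 456^2 = 207936 ≡ 540 (mod 823)
758^512 ≡ 540^2 = 291600 ≡ 258 (mod 823)
758^962 = 758^512 · 758^256 · 758^128 · 758^64 · 758^2 ≡ 258 · 540 · 456 · 303 · 110 (mod 823).
Accumulate the product:
258 · 540 = 139320 ≡ 233
233 · 456 = 106248 ≡ 81
81 · 303 = 24543 ≡ 676
676 · 110 = 74360 ≡ 290

290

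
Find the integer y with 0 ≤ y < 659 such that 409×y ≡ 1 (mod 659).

659 = 1·409 + 250
409 = 1·250 + 159
250 = 1·159 + 91
159 = 1·91 + 68
91 = 1·68 + 23
68 = 2·23 + 22
23 = 1·22 + 1
22 = 22·1 + 0
gcd(409, 659) = 1, so the inverse exists.
Bézout: 1 = 18·659 − 29·409.
So 409⁻¹ ≡ −29 ≡ 630 (mod 659).

630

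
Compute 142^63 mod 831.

139

Compute successive squares:
63 in binary is 111111, i.e. 63 = 32 + 16 + 8 + 4 + 2 + 1.
142^1 ≡ 142 (mod 831)
142^2 ≡ 142^2 = 20164 ≡ 220 (mod 831)
142^4 ≡ 220^2 = 48400 ≡ 202 (mod 831)
142^8 ≡ 202^2 = 40804 ≡ 85 (mod 831)
142^16 ≡ 85^2 = 7225 ≡ 577 (mod 831)
142^32 ≡ 577^2 = 332929 ≡ 529 (mod 831)
142^63 = 142^32 × 142^16 × 142^8 × 142^4 × 142^2 × 142^1 ≡ 529 × 577 × 85 × 202 × 220 × 142 (mod 831).
Accumulate the product:
529 × 577 = 305233 ≡ 256
256 × 85 = 21760 ≡ 154
154 × 202 = 31108 ≡ 361
361 × 220 = 79420 ≡ 475
475 × 142 = 67450 ≡ 139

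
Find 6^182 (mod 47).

17

Using repeated squaring:
182 in binary is 10110110, i.e. 182 = 128 + 32 + 16 + 4 + 2.
6^1 ≡ 6 (mod 47)
6^2 ≡ 6^2 = 36 (mod 47)
6^4 ≡ 36^2 = 1296 ≡ 27 (mod 47)
6^8 ≡ 27^2 = 729 ≡ 24 (mod 47)
6^16 ≡ 24^2 = 576 ≡ 12 (mod 47)
6^32 ≡ 12^2 = 144 ≡ 3 (mod 47)
6^64 ≡ 3^2 = 9 (mod 47)
6^128 ≡ 9^2 = 81 ≡ 34 (mod 47)
6^182 = 6^128 · 6^32 · 6^16 · 6^4 · 6^2 ≡ 34 · 3 · 12 · 27 · 36 (mod 47).
Accumulate the product:
34 · 3 = 102 ≡ 8
8 · 12 = 96 ≡ 2
2 · 27 = 54 ≡ 7
7 · 36 = 252 ≡ 17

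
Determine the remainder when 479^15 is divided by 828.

Compute successive squares:
479^1 ≡ 479 (mod 828)
479^2 ≡ 479^2 = 229441 ≡ 85 (mod 828)
479^4 ≡ 85^2 = 7225 ≡ 601 (mod 828)
479^8 ≡ 601^2 = 361201 ≡ 193 (mod 828)
479^15 = 479^8 · 479^4 · 479^2 · 479^1 ≡ 193 · 601 · 85 · 479 (mod 828).
Accumulate the product:
193 · 601 = 115993 ≡ 73
73 · 85 = 6205 ≡ 409
409 · 479 = 195911 ≡ 503

503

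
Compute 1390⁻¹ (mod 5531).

2861

Apply the Euclidean algorithm and back-substitute:
5531 = 3×1390 + 1361
1390 = 1×1361 + 29
1361 = 46×29 + 27
29 = 1×27 + 2
27 = 13×2 + 1
2 = 2×1 + 0
gcd(1390, 5531) = 1, so the inverse exists.
Back-substitute for 1:
1 = 1×27 − 13×2
  = −13×29 + 14×27
  = 14×1361 − 657×29
  = −657×1390 + 671×1361
  = 671×5531 − 2670×1390
So 1390⁻¹ ≡ −2670 ≡ 2861 (mod 5531).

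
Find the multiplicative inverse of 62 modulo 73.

73 = 1*62 + 11
62 = 5*11 + 7
11 = 1*7 + 4
7 = 1*4 + 3
4 = 1*3 + 1
3 = 3*1 + 0
gcd(62, 73) = 1, so the inverse exists.
Bézout: 1 = 17*73 − 20*62.
So 62⁻¹ ≡ −20 ≡ 53 (mod 73).

53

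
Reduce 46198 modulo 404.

46198 = 114*404 + 142, so 46198 ≡ 142 (mod 404).

142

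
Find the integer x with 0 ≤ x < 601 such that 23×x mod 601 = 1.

601 = 26*23 + 3
23 = 7*3 + 2
3 = 1*2 + 1
2 = 2*1 + 0
gcd(23, 601) = 1, so the inverse exists.
Back-substitute for 1:
1 = 1*3 − 1*2
  = −1*23 + 8*3
  = 8*601 − 209*23
So 23⁻¹ ≡ −209 ≡ 392 (mod 601).

392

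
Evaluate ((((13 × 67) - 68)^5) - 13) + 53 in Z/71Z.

66

13 × 67 = 871 ≡ 19 (mod 71)
19 - 68 = -49 ≡ 22 (mod 71)
(22)^5 ≡ 26 (mod 71)
26 - 13 = 13
13 + 53 = 66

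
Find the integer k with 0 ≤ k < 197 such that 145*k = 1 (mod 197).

125

197 = 1·145 + 52
145 = 2·52 + 41
52 = 1·41 + 11
41 = 3·11 + 8
11 = 1·8 + 3
8 = 2·3 + 2
3 = 1·2 + 1
2 = 2·1 + 0
gcd(145, 197) = 1, so the inverse exists.
Back-substitute for 1:
1 = 1·3 − 1·2
  = −1·8 + 3·3
  = 3·11 − 4·8
  = −4·41 + 15·11
  = 15·52 − 19·41
  = −19·145 + 53·52
  = 53·197 − 72·145
So 145⁻¹ ≡ −72 ≡ 125 (mod 197).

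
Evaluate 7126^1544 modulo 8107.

126

1544 in binary is 11000001000, i.e. 1544 = 1024 + 512 + 8.
7126^1 ≡ 7126 (mod 8107)
7126^2 ≡ 7126^2 = 50779876 ≡ 5735 (mod 8107)
7126^4 ≡ 5735^2 = 32890225 ≡ 126 (mod 8107)
7126^8 ≡ 126^2 = 15876 ≡ 7769 (mod 8107)
7126^16 ≡ 7769^2 = 60357361 ≡ 746 (mod 8107)
7126^32 ≡ 746^2 = 556516 ≡ 5240 (mod 8107)
7126^64 ≡ 5240^2 = 27457600 ≡ 7298 (mod 8107)
7126^128 ≡ 7298^2 = 53260804 ≡ 5921 (mod 8107)
7126^256 ≡ 5921^2 = 35058241 ≡ 3573 (mod 8107)
7126^512 ≡ 3573^2 = 12766329 ≡ 5911 (mod 8107)
7126^1024 ≡ 5911^2 = 34939921 ≡ 6858 (mod 8107)
7126^1544 = 7126^1024 * 7126^512 * 7126^8 ≡ 6858 * 5911 * 7769 (mod 8107).
Accumulate the product:
6858 * 5911 = 40537638 ≡ 2638
2638 * 7769 = 20494622 ≡ 126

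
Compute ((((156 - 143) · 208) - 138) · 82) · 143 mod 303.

107

156 - 143 = 13
13 · 208 = 2704 ≡ 280 (mod 303)
280 - 138 = 142
142 · 82 = 11644 ≡ 130 (mod 303)
130 · 143 = 18590 ≡ 107 (mod 303)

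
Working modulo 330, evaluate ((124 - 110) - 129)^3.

124 - 110 = 14
14 - 129 = -115 ≡ 215 (mod 330)
(215)^3 ≡ 95 (mod 330)

95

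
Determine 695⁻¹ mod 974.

Apply the Euclidean algorithm and back-substitute:
974 = 1·695 + 279
695 = 2·279 + 137
279 = 2·137 + 5
137 = 27·5 + 2
5 = 2·2 + 1
2 = 2·1 + 0
gcd(695, 974) = 1, so the inverse exists.
Bézout: 1 = 279·974 − 391·695.
So 695⁻¹ ≡ −391 ≡ 583 (mod 974).

583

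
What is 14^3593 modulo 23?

3593 in binary is 111000001001, i.e. 3593 = 2048 + 1024 + 512 + 8 + 1.
14^1 ≡ 14 (mod 23)
14^2 ≡ 14^2 = 196 ≡ 12 (mod 23)
14^4 ≡ 12^2 = 144 ≡ 6 (mod 23)
14^8 ≡ 6^2 = 36 ≡ 13 (mod 23)
14^16 ≡ 13^2 = 169 ≡ 8 (mod 23)
14^32 ≡ 8^2 = 64 ≡ 18 (mod 23)
14^64 ≡ 18^2 = 324 ≡ 2 (mod 23)
14^128 ≡ 2^2 = 4 (mod 23)
14^256 ≡ 4^2 = 16 (mod 23)
14^512 ≡ 16^2 = 256 ≡ 3 (mod 23)
14^1024 ≡ 3^2 = 9 (mod 23)
14^2048 ≡ 9^2 = 81 ≡ 12 (mod 23)
14^3593 = 14^2048 * 14^1024 * 14^512 * 14^8 * 14^1 ≡ 12 * 9 * 3 * 13 * 14 (mod 23).
Accumulate the product:
12 * 9 = 108 ≡ 16
16 * 3 = 48 ≡ 2
2 * 13 = 26 ≡ 3
3 * 14 = 42 ≡ 19

19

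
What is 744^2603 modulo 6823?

Using repeated squaring:
2603 in binary is 101000101011, i.e. 2603 = 2048 + 512 + 32 + 8 + 2 + 1.
744^1 ≡ 744 (mod 6823)
744^2 ≡ 744^2 = 553536 ≡ 873 (mod 6823)
744^4 ≡ 873^2 = 762129 ≡ 4776 (mod 6823)
744^8 ≡ 4776^2 = 22810176 ≡ 887 (mod 6823)
744^16 ≡ 887^2 = 786769 ≡ 2124 (mod 6823)
744^32 ≡ 2124^2 = 4511376 ≡ 1373 (mod 6823)
744^64 ≡ 1373^2 = 1885129 ≡ 1981 (mod 6823)
744^128 ≡ 1981^2 = 3924361 ≡ 1136 (mod 6823)
744^256 ≡ 1136^2 = 1290496 ≡ 949 (mod 6823)
744^512 ≡ 949^2 = 900601 ≡ 6788 (mod 6823)
744^1024 ≡ 6788^2 = 46076944 ≡ 1225 (mod 6823)
744^2048 ≡ 1225^2 = 1500625 ≡ 6388 (mod 6823)
744^2603 = 744^2048 × 744^512 × 744^32 × 744^8 × 744^2 × 744^1 ≡ 6388 × 6788 × 1373 × 887 × 873 × 744 (mod 6823).
Accumulate the product:
6388 × 6788 = 43361744 ≡ 1579
1579 × 1373 = 2167967 ≡ 5076
5076 × 887 = 4502412 ≡ 6055
6055 × 873 = 5286015 ≡ 5013
5013 × 744 = 3729672 ≡ 4314

4314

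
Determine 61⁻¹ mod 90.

Run the extended Euclidean algorithm:
90 = 1×61 + 29
61 = 2×29 + 3
29 = 9×3 + 2
3 = 1×2 + 1
2 = 2×1 + 0
gcd(61, 90) = 1, so the inverse exists.
Bézout: 1 = −21×90 + 31×61.
So 61⁻¹ ≡ 31 (mod 90).

31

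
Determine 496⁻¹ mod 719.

Run the extended Euclidean algorithm:
719 = 1·496 + 223
496 = 2·223 + 50
223 = 4·50 + 23
50 = 2·23 + 4
23 = 5·4 + 3
4 = 1·3 + 1
3 = 3·1 + 0
gcd(496, 719) = 1, so the inverse exists.
Back-substitute for 1:
1 = 1·4 − 1·3
  = −1·23 + 6·4
  = 6·50 − 13·23
  = −13·223 + 58·50
  = 58·496 − 129·223
  = −129·719 + 187·496
So 496⁻¹ ≡ 187 (mod 719).

187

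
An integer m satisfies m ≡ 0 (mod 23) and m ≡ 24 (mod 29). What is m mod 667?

575

23⁻¹ mod 29: 23·24 ≡ 1 (mod 29), so 23⁻¹ ≡ 24.
m = 0 + 23·((24 − 0)·24 mod 29) = 0 + 23·25 = 575.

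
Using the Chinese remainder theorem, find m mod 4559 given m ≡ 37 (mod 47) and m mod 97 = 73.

3468

47⁻¹ mod 97: 47×64 ≡ 1 (mod 97), so 47⁻¹ ≡ 64.
m = 37 + 47×((73 − 37)×64 mod 97) = 37 + 47×73 = 3468.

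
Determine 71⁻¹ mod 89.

89 = 1·71 + 18
71 = 3·18 + 17
18 = 1·17 + 1
17 = 17·1 + 0
gcd(71, 89) = 1, so the inverse exists.
Back-substitute for 1:
1 = 1·18 − 1·17
  = −1·71 + 4·18
  = 4·89 − 5·71
So 71⁻¹ ≡ −5 ≡ 84 (mod 89).

84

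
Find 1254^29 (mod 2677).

2653

By square-and-multiply:
1254^1 ≡ 1254 (mod 2677)
1254^2 ≡ 1254^2 = 1572516 ≡ 1117 (mod 2677)
1254^4 ≡ 1117^2 = 1247689 ≡ 207 (mod 2677)
1254^8 ≡ 207^2 = 42849 ≡ 17 (mod 2677)
1254^16 ≡ 17^2 = 289 (mod 2677)
1254^29 = 1254^16 × 1254^8 × 1254^4 × 1254^1 ≡ 289 × 17 × 207 × 1254 (mod 2677).
Accumulate the product:
289 × 17 = 4913 ≡ 2236
2236 × 207 = 462852 ≡ 2408
2408 × 1254 = 3019632 ≡ 2653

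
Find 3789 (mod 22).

3789 = 172×22 + 5, so 3789 ≡ 5 (mod 22).

5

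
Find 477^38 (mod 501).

By square-and-multiply:
477^1 ≡ 477 (mod 501)
477^2 ≡ 477^2 = 227529 ≡ 75 (mod 501)
477^4 ≡ 75^2 = 5625 ≡ 114 (mod 501)
477^8 ≡ 114^2 = 12996 ≡ 471 (mod 501)
477^16 ≡ 471^2 = 221841 ≡ 399 (mod 501)
477^32 ≡ 399^2 = 159201 ≡ 384 (mod 501)
477^38 = 477^32 · 477^4 · 477^2 ≡ 384 · 114 · 75 (mod 501).
Accumulate the product:
384 · 114 = 43776 ≡ 189
189 · 75 = 14175 ≡ 147

147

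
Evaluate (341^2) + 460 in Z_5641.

3921

(341)^2 ≡ 3461 (mod 5641)
3461 + 460 = 3921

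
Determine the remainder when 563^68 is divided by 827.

78

68 in binary is 1000100, i.e. 68 = 64 + 4.
563^1 ≡ 563 (mod 827)
563^2 ≡ 563^2 = 316969 ≡ 228 (mod 827)
563^4 ≡ 228^2 = 51984 ≡ 710 (mod 827)
563^8 ≡ 710^2 = 504100 ≡ 457 (mod 827)
563^16 ≡ 457^2 = 208849 ≡ 445 (mod 827)
563^32 ≡ 445^2 = 198025 ≡ 372 (mod 827)
563^64 ≡ 372^2 = 138384 ≡ 275 (mod 827)
563^68 = 563^64 × 563^4 ≡ 275 × 710 (mod 827).
275 × 710 = 195250 ≡ 78 (mod 827).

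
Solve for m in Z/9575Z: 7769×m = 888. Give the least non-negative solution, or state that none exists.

gcd(7769, 9575) = 1, so a unique solution mod 9575 exists.
7769⁻¹ ≡ 8679 (mod 9575).
m ≡ 8679×888 ≡ 8652 (mod 9575).

8652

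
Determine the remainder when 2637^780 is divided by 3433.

2637^1 ≡ 2637 (mod 3433)
2637^2 ≡ 2637^2 = 6953769 ≡ 1944 (mod 3433)
2637^4 ≡ 1944^2 = 3779136 ≡ 2836 (mod 3433)
2637^8 ≡ 2836^2 = 8042896 ≡ 2810 (mod 3433)
2637^16 ≡ 2810^2 = 7896100 ≡ 200 (mod 3433)
2637^32 ≡ 200^2 = 40000 ≡ 2237 (mod 3433)
2637^64 ≡ 2237^2 = 5004169 ≡ 2288 (mod 3433)
2637^128 ≡ 2288^2 = 5234944 ≡ 3052 (mod 3433)
2637^256 ≡ 3052^2 = 9314704 ≡ 975 (mod 3433)
2637^512 ≡ 975^2 = 950625 ≡ 3117 (mod 3433)
2637^780 = 2637^512 × 2637^256 × 2637^8 × 2637^4 ≡ 3117 × 975 × 2810 × 2836 (mod 3433).
Accumulate the product:
3117 × 975 = 3039075 ≡ 870
870 × 2810 = 2444700 ≡ 404
404 × 2836 = 1145744 ≡ 2555

2555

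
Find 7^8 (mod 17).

16

7^1 ≡ 7 (mod 17)
7^2 ≡ 7^2 = 49 ≡ 15 (mod 17)
7^4 ≡ 15^2 = 225 ≡ 4 (mod 17)
7^8 ≡ 4^2 = 16 (mod 17)
So 7^8 ≡ 16 (mod 17).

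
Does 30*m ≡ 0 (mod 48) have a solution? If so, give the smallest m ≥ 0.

0

gcd(30, 48) = 6, and 6 | 0, so solutions exist.
Divide through by 6: 5*m mod 8 = 0.
5⁻¹ ≡ 5 (mod 8).
m ≡ 5*0 ≡ 0 (mod 8).
The smallest non-negative solution is m = 0.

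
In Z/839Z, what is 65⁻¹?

142

By the extended Euclidean algorithm:
839 = 12×65 + 59
65 = 1×59 + 6
59 = 9×6 + 5
6 = 1×5 + 1
5 = 5×1 + 0
gcd(65, 839) = 1, so the inverse exists.
Bézout: 1 = −11×839 + 142×65.
So 65⁻¹ ≡ 142 (mod 839).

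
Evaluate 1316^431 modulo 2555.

1351

431 in binary is 110101111, i.e. 431 = 256 + 128 + 32 + 8 + 4 + 2 + 1.
1316^1 ≡ 1316 (mod 2555)
1316^2 ≡ 1316^2 = 1731856 ≡ 2121 (mod 2555)
1316^4 ≡ 2121^2 = 4498641 ≡ 1841 (mod 2555)
1316^8 ≡ 1841^2 = 3389281 ≡ 1351 (mod 2555)
1316^16 ≡ 1351^2 = 1825201 ≡ 931 (mod 2555)
1316^32 ≡ 931^2 = 866761 ≡ 616 (mod 2555)
1316^64 ≡ 616^2 = 379456 ≡ 1316 (mod 2555)
1316^128 ≡ 1316^2 = 1731856 ≡ 2121 (mod 2555)
1316^256 ≡ 2121^2 = 4498641 ≡ 1841 (mod 2555)
1316^431 = 1316^256 * 1316^128 * 1316^32 * 1316^8 * 1316^4 * 1316^2 * 1316^1 ≡ 1841 * 2121 * 616 * 1351 * 1841 * 2121 * 1316 (mod 2555).
Accumulate the product:
1841 * 2121 = 3904761 ≡ 721
721 * 616 = 444136 ≡ 2121
2121 * 1351 = 2865471 ≡ 1316
1316 * 1841 = 2422756 ≡ 616
616 * 2121 = 1306536 ≡ 931
931 * 1316 = 1225196 ≡ 1351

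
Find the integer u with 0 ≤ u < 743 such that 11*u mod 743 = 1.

Run the extended Euclidean algorithm:
743 = 67*11 + 6
11 = 1*6 + 5
6 = 1*5 + 1
5 = 5*1 + 0
gcd(11, 743) = 1, so the inverse exists.
Back-substitute for 1:
1 = 1*6 − 1*5
  = −1*11 + 2*6
  = 2*743 − 135*11
So 11⁻¹ ≡ −135 ≡ 608 (mod 743).

608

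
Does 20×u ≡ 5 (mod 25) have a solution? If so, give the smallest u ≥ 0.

4

gcd(20, 25) = 5, and 5 | 5, so solutions exist.
Divide through by 5: 4×u ≡ 1 (mod 5).
4⁻¹ ≡ 4 (mod 5).
u ≡ 4×1 ≡ 4 (mod 5).
The smallest non-negative solution is u = 4.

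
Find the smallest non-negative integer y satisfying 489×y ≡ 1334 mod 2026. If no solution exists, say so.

1834

gcd(489, 2026) = 1, so a unique solution mod 2026 exists.
489⁻¹ ≡ 1997 (mod 2026).
y ≡ 1997×1334 ≡ 1834 (mod 2026).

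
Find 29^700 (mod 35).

1

Compute successive squares:
700 in binary is 1010111100, i.e. 700 = 512 + 128 + 32 + 16 + 8 + 4.
29^1 ≡ 29 (mod 35)
29^2 ≡ 29^2 = 841 ≡ 1 (mod 35)
29^4 ≡ 1^2 = 1 (mod 35)
29^8 ≡ 1^2 = 1 (mod 35)
29^16 ≡ 1^2 = 1 (mod 35)
29^32 ≡ 1^2 = 1 (mod 35)
29^64 ≡ 1^2 = 1 (mod 35)
29^128 ≡ 1^2 = 1 (mod 35)
29^256 ≡ 1^2 = 1 (mod 35)
29^512 ≡ 1^2 = 1 (mod 35)
29^700 = 29^512 × 29^128 × 29^32 × 29^16 × 29^8 × 29^4 ≡ 1 × 1 × 1 × 1 × 1 × 1 (mod 35).
Accumulate the product:
1 × 1 = 1
1 × 1 = 1
1 × 1 = 1
1 × 1 = 1
1 × 1 = 1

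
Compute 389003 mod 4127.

389003 = 94*4127 + 1065, so 389003 ≡ 1065 (mod 4127).

1065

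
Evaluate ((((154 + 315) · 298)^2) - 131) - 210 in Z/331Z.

101

154 + 315 = 469 ≡ 138 (mod 331)
138 · 298 = 41124 ≡ 80 (mod 331)
(80)^2 ≡ 111 (mod 331)
111 - 131 = -20 ≡ 311 (mod 331)
311 - 210 = 101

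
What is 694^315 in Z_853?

By square-and-multiply:
315 in binary is 100111011, i.e. 315 = 256 + 32 + 16 + 8 + 2 + 1.
694^1 ≡ 694 (mod 853)
694^2 ≡ 694^2 = 481636 ≡ 544 (mod 853)
694^4 ≡ 544^2 = 295936 ≡ 798 (mod 853)
694^8 ≡ 798^2 = 636804 ≡ 466 (mod 853)
694^16 ≡ 466^2 = 217156 ≡ 494 (mod 853)
694^32 ≡ 494^2 = 244036 ≡ 78 (mod 853)
694^64 ≡ 78^2 = 6084 ≡ 113 (mod 853)
694^128 ≡ 113^2 = 12769 ≡ 827 (mod 853)
694^256 ≡ 827^2 = 683929 ≡ 676 (mod 853)
694^315 = 694^256 × 694^32 × 694^16 × 694^8 × 694^2 × 694^1 ≡ 676 × 78 × 494 × 466 × 544 × 694 (mod 853).
Accumulate the product:
676 × 78 = 52728 ≡ 695
695 × 494 = 343330 ≡ 424
424 × 466 = 197584 ≡ 541
541 × 544 = 294304 ≡ 19
19 × 694 = 13186 ≡ 391

391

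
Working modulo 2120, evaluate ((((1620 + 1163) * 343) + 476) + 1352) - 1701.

696

1620 + 1163 = 2783 ≡ 663 (mod 2120)
663 * 343 = 227409 ≡ 569 (mod 2120)
569 + 476 = 1045
1045 + 1352 = 2397 ≡ 277 (mod 2120)
277 - 1701 = -1424 ≡ 696 (mod 2120)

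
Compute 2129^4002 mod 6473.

2129^1 ≡ 2129 (mod 6473)
2129^2 ≡ 2129^2 = 4532641 ≡ 1541 (mod 6473)
2129^4 ≡ 1541^2 = 2374681 ≡ 5563 (mod 6473)
2129^8 ≡ 5563^2 = 30946969 ≡ 6029 (mod 6473)
2129^16 ≡ 6029^2 = 36348841 ≡ 2946 (mod 6473)
2129^32 ≡ 2946^2 = 8678916 ≡ 5096 (mod 6473)
2129^64 ≡ 5096^2 = 25969216 ≡ 6013 (mod 6473)
2129^128 ≡ 6013^2 = 36156169 ≡ 4464 (mod 6473)
2129^256 ≡ 4464^2 = 19927296 ≡ 3402 (mod 6473)
2129^512 ≡ 3402^2 = 11573604 ≡ 6353 (mod 6473)
2129^1024 ≡ 6353^2 = 40360609 ≡ 1454 (mod 6473)
2129^2048 ≡ 1454^2 = 2114116 ≡ 3918 (mod 6473)
2129^4002 = 2129^2048 × 2129^1024 × 2129^512 × 2129^256 × 2129^128 × 2129^32 × 2129^2 ≡ 3918 × 1454 × 6353 × 3402 × 4464 × 5096 × 1541 (mod 6473).
Accumulate the product:
3918 × 1454 = 5696772 ≡ 532
532 × 6353 = 3379796 ≡ 890
890 × 3402 = 3027780 ≡ 4889
4889 × 4464 = 21824496 ≡ 4013
4013 × 5096 = 20450248 ≡ 2041
2041 × 1541 = 3145181 ≡ 5776

5776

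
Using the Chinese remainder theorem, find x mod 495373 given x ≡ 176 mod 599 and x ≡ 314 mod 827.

351789

599⁻¹ mod 827: 599*214 ≡ 1 (mod 827), so 599⁻¹ ≡ 214.
x = 176 + 599*((314 − 176)*214 mod 827) = 176 + 599*587 = 351789.
Check: 351789 mod 599 = 176, 351789 mod 827 = 314. ✓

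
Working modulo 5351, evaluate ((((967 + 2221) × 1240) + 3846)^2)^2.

1873

967 + 2221 = 3188
3188 × 1240 = 3953120 ≡ 4082 (mod 5351)
4082 + 3846 = 7928 ≡ 2577 (mod 5351)
(2577)^2 ≡ 338 (mod 5351)
(338)^2 ≡ 1873 (mod 5351)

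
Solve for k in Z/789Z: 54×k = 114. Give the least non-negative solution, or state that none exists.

119

gcd(54, 789) = 3, and 3 | 114, so solutions exist.
Divide through by 3: 18×k mod 263 = 38.
18⁻¹ ≡ 190 (mod 263).
k ≡ 190×38 ≡ 119 (mod 263).
The smallest non-negative solution is k = 119.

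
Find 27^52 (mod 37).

Using repeated squaring:
27^1 ≡ 27 (mod 37)
27^2 ≡ 27^2 = 729 ≡ 26 (mod 37)
27^4 ≡ 26^2 = 676 ≡ 10 (mod 37)
27^8 ≡ 10^2 = 100 ≡ 26 (mod 37)
27^16 ≡ 26^2 = 676 ≡ 10 (mod 37)
27^32 ≡ 10^2 = 100 ≡ 26 (mod 37)
27^52 = 27^32 × 27^16 × 27^4 ≡ 26 × 10 × 10 (mod 37).
Accumulate the product:
26 × 10 = 260 ≡ 1
1 × 10 = 10

10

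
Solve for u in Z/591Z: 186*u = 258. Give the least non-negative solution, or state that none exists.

84

gcd(186, 591) = 3, and 3 | 258, so solutions exist.
Divide through by 3: 62*u ≡ 86 (mod 197).
62⁻¹ ≡ 143 (mod 197).
u ≡ 143*86 ≡ 84 (mod 197).
The smallest non-negative solution is u = 84.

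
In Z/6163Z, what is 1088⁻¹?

Apply the Euclidean algorithm and back-substitute:
6163 = 5·1088 + 723
1088 = 1·723 + 365
723 = 1·365 + 358
365 = 1·358 + 7
358 = 51·7 + 1
7 = 7·1 + 0
gcd(1088, 6163) = 1, so the inverse exists.
Bézout: 1 = 155·6163 − 878·1088.
So 1088⁻¹ ≡ −878 ≡ 5285 (mod 6163).

5285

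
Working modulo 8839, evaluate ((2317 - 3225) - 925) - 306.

2317 - 3225 = -908 ≡ 7931 (mod 8839)
7931 - 925 = 7006
7006 - 306 = 6700

6700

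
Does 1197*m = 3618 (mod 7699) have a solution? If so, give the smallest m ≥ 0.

gcd(1197, 7699) = 1, so a unique solution mod 7699 exists.
1197⁻¹ ≡ 3023 (mod 7699).
m ≡ 3023*3618 ≡ 4634 (mod 7699).

4634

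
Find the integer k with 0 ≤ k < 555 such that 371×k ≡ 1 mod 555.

371

555 = 1*371 + 184
371 = 2*184 + 3
184 = 61*3 + 1
3 = 3*1 + 0
gcd(371, 555) = 1, so the inverse exists.
Back-substitute for 1:
1 = 1*184 − 61*3
  = −61*371 + 123*184
  = 123*555 − 184*371
So 371⁻¹ ≡ −184 ≡ 371 (mod 555).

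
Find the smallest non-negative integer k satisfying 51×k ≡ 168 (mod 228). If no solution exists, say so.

gcd(51, 228) = 3, and 3 | 168, so solutions exist.
Divide through by 3: 17×k = 56 (mod 76).
17⁻¹ ≡ 9 (mod 76).
k ≡ 9×56 ≡ 48 (mod 76).
The smallest non-negative solution is k = 48.

48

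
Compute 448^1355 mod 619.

1355 in binary is 10101001011, i.e. 1355 = 1024 + 256 + 64 + 8 + 2 + 1.
448^1 ≡ 448 (mod 619)
448^2 ≡ 448^2 = 200704 ≡ 148 (mod 619)
448^4 ≡ 148^2 = 21904 ≡ 239 (mod 619)
448^8 ≡ 239^2 = 57121 ≡ 173 (mod 619)
448^16 ≡ 173^2 = 29929 ≡ 217 (mod 619)
448^32 ≡ 217^2 = 47089 ≡ 45 (mod 619)
448^64 ≡ 45^2 = 2025 ≡ 168 (mod 619)
448^128 ≡ 168^2 = 28224 ≡ 369 (mod 619)
448^256 ≡ 369^2 = 136161 ≡ 600 (mod 619)
448^512 ≡ 600^2 = 360000 ≡ 361 (mod 619)
448^1024 ≡ 361^2 = 130321 ≡ 331 (mod 619)
448^1355 = 448^1024 × 448^256 × 448^64 × 448^8 × 448^2 × 448^1 ≡ 331 × 600 × 168 × 173 × 148 × 448 (mod 619).
Accumulate the product:
331 × 600 = 198600 ≡ 520
520 × 168 = 87360 ≡ 81
81 × 173 = 14013 ≡ 395
395 × 148 = 58460 ≡ 274
274 × 448 = 122752 ≡ 190

190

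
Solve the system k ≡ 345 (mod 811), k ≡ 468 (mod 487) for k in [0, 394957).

811⁻¹ mod 487: 811×242 ≡ 1 (mod 487), so 811⁻¹ ≡ 242.
k = 345 + 811×((468 − 345)×242 mod 487) = 345 + 811×59 = 48194.

48194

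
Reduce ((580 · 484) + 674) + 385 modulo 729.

385

580 · 484 = 280720 ≡ 55 (mod 729)
55 + 674 = 729 ≡ 0 (mod 729)
0 + 385 = 385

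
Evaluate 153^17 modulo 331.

Compute successive squares:
153^1 ≡ 153 (mod 331)
153^2 ≡ 153^2 = 23409 ≡ 239 (mod 331)
153^4 ≡ 239^2 = 57121 ≡ 189 (mod 331)
153^8 ≡ 189^2 = 35721 ≡ 304 (mod 331)
153^16 ≡ 304^2 = 92416 ≡ 67 (mod 331)
153^17 = 153^16 × 153^1 ≡ 67 × 153 (mod 331).
67 × 153 = 10251 ≡ 321 (mod 331).

321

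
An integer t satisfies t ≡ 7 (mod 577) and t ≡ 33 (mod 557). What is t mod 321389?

32896

577⁻¹ mod 557: 577·195 ≡ 1 (mod 557), so 577⁻¹ ≡ 195.
t = 7 + 577·((33 − 7)·195 mod 557) = 7 + 577·57 = 32896.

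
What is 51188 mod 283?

248

51188 = 180*283 + 248, so 51188 ≡ 248 (mod 283).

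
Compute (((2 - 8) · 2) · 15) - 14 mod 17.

10

2 - 8 = -6 ≡ 11 (mod 17)
11 · 2 = 22 ≡ 5 (mod 17)
5 · 15 = 75 ≡ 7 (mod 17)
7 - 14 = -7 ≡ 10 (mod 17)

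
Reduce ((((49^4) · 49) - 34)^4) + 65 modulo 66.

32

(49)^4 ≡ 31 (mod 66)
31 · 49 = 1519 ≡ 1 (mod 66)
1 - 34 = -33 ≡ 33 (mod 66)
(33)^4 ≡ 33 (mod 66)
33 + 65 = 98 ≡ 32 (mod 66)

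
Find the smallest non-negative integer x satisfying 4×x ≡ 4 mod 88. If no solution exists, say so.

gcd(4, 88) = 4, and 4 | 4, so solutions exist.
Divide through by 4: 1×x ≡ 1 (mod 22).
1⁻¹ ≡ 1 (mod 22).
x ≡ 1×1 ≡ 1 (mod 22).
The smallest non-negative solution is x = 1.

1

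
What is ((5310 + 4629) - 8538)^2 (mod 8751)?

5310 + 4629 = 9939 ≡ 1188 (mod 8751)
1188 - 8538 = -7350 ≡ 1401 (mod 8751)
(1401)^2 ≡ 2577 (mod 8751)

2577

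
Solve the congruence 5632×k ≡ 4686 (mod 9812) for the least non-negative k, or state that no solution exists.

gcd(5632, 9812) = 44, and 44 does not divide 4686.
So the congruence has no solution.

no solution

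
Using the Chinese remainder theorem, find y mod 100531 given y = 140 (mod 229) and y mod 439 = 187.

229⁻¹ mod 439: 229·416 ≡ 1 (mod 439), so 229⁻¹ ≡ 416.
y = 140 + 229·((187 − 140)·416 mod 439) = 140 + 229·236 = 54184.

54184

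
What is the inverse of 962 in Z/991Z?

205

991 = 1*962 + 29
962 = 33*29 + 5
29 = 5*5 + 4
5 = 1*4 + 1
4 = 4*1 + 0
gcd(962, 991) = 1, so the inverse exists.
Bézout: 1 = −199*991 + 205*962.
So 962⁻¹ ≡ 205 (mod 991).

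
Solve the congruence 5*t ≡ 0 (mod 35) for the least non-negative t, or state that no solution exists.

0

gcd(5, 35) = 5, and 5 | 0, so solutions exist.
Divide through by 5: 1*t mod 7 = 0.
1⁻¹ ≡ 1 (mod 7).
t ≡ 1*0 ≡ 0 (mod 7).
The smallest non-negative solution is t = 0.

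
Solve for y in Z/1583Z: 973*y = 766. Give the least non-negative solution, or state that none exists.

gcd(973, 1583) = 1, so a unique solution mod 1583 exists.
973⁻¹ ≡ 1160 (mod 1583).
y ≡ 1160*766 ≡ 497 (mod 1583).

497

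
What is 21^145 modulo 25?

By square-and-multiply:
145 in binary is 10010001, i.e. 145 = 128 + 16 + 1.
21^1 ≡ 21 (mod 25)
21^2 ≡ 21^2 = 441 ≡ 16 (mod 25)
21^4 ≡ 16^2 = 256 ≡ 6 (mod 25)
21^8 ≡ 6^2 = 36 ≡ 11 (mod 25)
21^16 ≡ 11^2 = 121 ≡ 21 (mod 25)
21^32 ≡ 21^2 = 441 ≡ 16 (mod 25)
21^64 ≡ 16^2 = 256 ≡ 6 (mod 25)
21^128 ≡ 6^2 = 36 ≡ 11 (mod 25)
21^145 = 21^128 · 21^16 · 21^1 ≡ 11 · 21 · 21 (mod 25).
Accumulate the product:
11 · 21 = 231 ≡ 6
6 · 21 = 126 ≡ 1

1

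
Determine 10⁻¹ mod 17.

17 = 1·10 + 7
10 = 1·7 + 3
7 = 2·3 + 1
3 = 3·1 + 0
gcd(10, 17) = 1, so the inverse exists.
Back-substitute for 1:
1 = 1·7 − 2·3
  = −2·10 + 3·7
  = 3·17 − 5·10
So 10⁻¹ ≡ −5 ≡ 12 (mod 17).

12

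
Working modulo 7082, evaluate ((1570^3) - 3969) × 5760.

(1570)^3 ≡ 4920 (mod 7082)
4920 - 3969 = 951
951 × 5760 = 5477760 ≡ 3374 (mod 7082)

3374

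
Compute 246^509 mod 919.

Compute successive squares:
509 in binary is 111111101, i.e. 509 = 256 + 128 + 64 + 32 + 16 + 8 + 4 + 1.
246^1 ≡ 246 (mod 919)
246^2 ≡ 246^2 = 60516 ≡ 781 (mod 919)
246^4 ≡ 781^2 = 609961 ≡ 664 (mod 919)
246^8 ≡ 664^2 = 440896 ≡ 695 (mod 919)
246^16 ≡ 695^2 = 483025 ≡ 550 (mod 919)
246^32 ≡ 550^2 = 302500 ≡ 149 (mod 919)
246^64 ≡ 149^2 = 22201 ≡ 145 (mod 919)
246^128 ≡ 145^2 = 21025 ≡ 807 (mod 919)
246^256 ≡ 807^2 = 651249 ≡ 597 (mod 919)
246^509 = 246^256 × 246^128 × 246^64 × 246^32 × 246^16 × 246^8 × 246^4 × 246^1 ≡ 597 × 807 × 145 × 149 × 550 × 695 × 664 × 246 (mod 919).
Accumulate the product:
597 × 807 = 481779 ≡ 223
223 × 145 = 32335 ≡ 170
170 × 149 = 25330 ≡ 517
517 × 550 = 284350 ≡ 379
379 × 695 = 263405 ≡ 571
571 × 664 = 379144 ≡ 516
516 × 246 = 126936 ≡ 114

114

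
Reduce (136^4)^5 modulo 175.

51

(136)^4 ≡ 116 (mod 175)
(116)^5 ≡ 51 (mod 175)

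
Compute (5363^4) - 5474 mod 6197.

(5363)^4 ≡ 1341 (mod 6197)
1341 - 5474 = -4133 ≡ 2064 (mod 6197)

2064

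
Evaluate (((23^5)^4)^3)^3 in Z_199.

(23)^5 ≡ 86 (mod 199)
(86)^4 ≡ 94 (mod 199)
(94)^3 ≡ 157 (mod 199)
(157)^3 ≡ 139 (mod 199)

139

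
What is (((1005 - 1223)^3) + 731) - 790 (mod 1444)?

1005 - 1223 = -218 ≡ 1226 (mod 1444)
(1226)^3 ≡ 468 (mod 1444)
468 + 731 = 1199
1199 - 790 = 409

409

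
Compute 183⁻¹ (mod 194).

Apply the Euclidean algorithm and back-substitute:
194 = 1×183 + 11
183 = 16×11 + 7
11 = 1×7 + 4
7 = 1×4 + 3
4 = 1×3 + 1
3 = 3×1 + 0
gcd(183, 194) = 1, so the inverse exists.
Bézout: 1 = 50×194 − 53×183.
So 183⁻¹ ≡ −53 ≡ 141 (mod 194).

141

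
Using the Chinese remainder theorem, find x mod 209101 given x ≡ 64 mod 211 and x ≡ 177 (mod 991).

70538

211⁻¹ mod 991: 211*573 ≡ 1 (mod 991), so 211⁻¹ ≡ 573.
x = 64 + 211*((177 − 64)*573 mod 991) = 64 + 211*334 = 70538.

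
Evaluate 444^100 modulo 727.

394

Compute successive squares:
100 in binary is 1100100, i.e. 100 = 64 + 32 + 4.
444^1 ≡ 444 (mod 727)
444^2 ≡ 444^2 = 197136 ≡ 119 (mod 727)
444^4 ≡ 119^2 = 14161 ≡ 348 (mod 727)
444^8 ≡ 348^2 = 121104 ≡ 422 (mod 727)
444^16 ≡ 422^2 = 178084 ≡ 696 (mod 727)
444^32 ≡ 696^2 = 484416 ≡ 234 (mod 727)
444^64 ≡ 234^2 = 54756 ≡ 231 (mod 727)
444^100 = 444^64 × 444^32 × 444^4 ≡ 231 × 234 × 348 (mod 727).
Accumulate the product:
231 × 234 = 54054 ≡ 256
256 × 348 = 89088 ≡ 394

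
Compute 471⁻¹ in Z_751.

405

Run the extended Euclidean algorithm:
751 = 1·471 + 280
471 = 1·280 + 191
280 = 1·191 + 89
191 = 2·89 + 13
89 = 6·13 + 11
13 = 1·11 + 2
11 = 5·2 + 1
2 = 2·1 + 0
gcd(471, 751) = 1, so the inverse exists.
Back-substitute for 1:
1 = 1·11 − 5·2
  = −5·13 + 6·11
  = 6·89 − 41·13
  = −41·191 + 88·89
  = 88·280 − 129·191
  = −129·471 + 217·280
  = 217·751 − 346·471
So 471⁻¹ ≡ −346 ≡ 405 (mod 751).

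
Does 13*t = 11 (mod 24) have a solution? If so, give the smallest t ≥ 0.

gcd(13, 24) = 1, so a unique solution mod 24 exists.
13⁻¹ ≡ 13 (mod 24).
t ≡ 13*11 ≡ 23 (mod 24).

23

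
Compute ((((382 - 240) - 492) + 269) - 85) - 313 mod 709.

230

382 - 240 = 142
142 - 492 = -350 ≡ 359 (mod 709)
359 + 269 = 628
628 - 85 = 543
543 - 313 = 230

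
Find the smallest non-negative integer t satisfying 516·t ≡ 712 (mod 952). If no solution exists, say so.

232

gcd(516, 952) = 4, and 4 | 712, so solutions exist.
Divide through by 4: 129·t mod 238 = 178.
129⁻¹ ≡ 131 (mod 238).
t ≡ 131·178 ≡ 232 (mod 238).
The smallest non-negative solution is t = 232.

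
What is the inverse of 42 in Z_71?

22

71 = 1×42 + 29
42 = 1×29 + 13
29 = 2×13 + 3
13 = 4×3 + 1
3 = 3×1 + 0
gcd(42, 71) = 1, so the inverse exists.
Back-substitute for 1:
1 = 1×13 − 4×3
  = −4×29 + 9×13
  = 9×42 − 13×29
  = −13×71 + 22×42
So 42⁻¹ ≡ 22 (mod 71).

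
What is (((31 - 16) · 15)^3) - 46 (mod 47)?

35

31 - 16 = 15
15 · 15 = 225 ≡ 37 (mod 47)
(37)^3 ≡ 34 (mod 47)
34 - 46 = -12 ≡ 35 (mod 47)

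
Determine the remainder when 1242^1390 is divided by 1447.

1318

By square-and-multiply:
1390 in binary is 10101101110, i.e. 1390 = 1024 + 256 + 64 + 32 + 8 + 4 + 2.
1242^1 ≡ 1242 (mod 1447)
1242^2 ≡ 1242^2 = 1542564 ≡ 62 (mod 1447)
1242^4 ≡ 62^2 = 3844 ≡ 950 (mod 1447)
1242^8 ≡ 950^2 = 902500 ≡ 1019 (mod 1447)
1242^16 ≡ 1019^2 = 1038361 ≡ 862 (mod 1447)
1242^32 ≡ 862^2 = 743044 ≡ 733 (mod 1447)
1242^64 ≡ 733^2 = 537289 ≡ 452 (mod 1447)
1242^128 ≡ 452^2 = 204304 ≡ 277 (mod 1447)
1242^256 ≡ 277^2 = 76729 ≡ 38 (mod 1447)
1242^512 ≡ 38^2 = 1444 (mod 1447)
1242^1024 ≡ 1444^2 = 2085136 ≡ 9 (mod 1447)
1242^1390 = 1242^1024 · 1242^256 · 1242^64 · 1242^32 · 1242^8 · 1242^4 · 1242^2 ≡ 9 · 38 · 452 · 733 · 1019 · 950 · 62 (mod 1447).
Accumulate the product:
9 · 38 = 342
342 · 452 = 154584 ≡ 1202
1202 · 733 = 881066 ≡ 1290
1290 · 1019 = 1314510 ≡ 634
634 · 950 = 602300 ≡ 348
348 · 62 = 21576 ≡ 1318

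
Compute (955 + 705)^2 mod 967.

617

955 + 705 = 1660 ≡ 693 (mod 967)
(693)^2 ≡ 617 (mod 967)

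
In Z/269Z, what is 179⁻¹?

266

269 = 1×179 + 90
179 = 1×90 + 89
90 = 1×89 + 1
89 = 89×1 + 0
gcd(179, 269) = 1, so the inverse exists.
Bézout: 1 = 2×269 − 3×179.
So 179⁻¹ ≡ −3 ≡ 266 (mod 269).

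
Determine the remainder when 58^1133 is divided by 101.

Compute successive squares:
1133 in binary is 10001101101, i.e. 1133 = 1024 + 64 + 32 + 8 + 4 + 1.
58^1 ≡ 58 (mod 101)
58^2 ≡ 58^2 = 3364 ≡ 31 (mod 101)
58^4 ≡ 31^2 = 961 ≡ 52 (mod 101)
58^8 ≡ 52^2 = 2704 ≡ 78 (mod 101)
58^16 ≡ 78^2 = 6084 ≡ 24 (mod 101)
58^32 ≡ 24^2 = 576 ≡ 71 (mod 101)
58^64 ≡ 71^2 = 5041 ≡ 92 (mod 101)
58^128 ≡ 92^2 = 8464 ≡ 81 (mod 101)
58^256 ≡ 81^2 = 6561 ≡ 97 (mod 101)
58^512 ≡ 97^2 = 9409 ≡ 16 (mod 101)
58^1024 ≡ 16^2 = 256 ≡ 54 (mod 101)
58^1133 = 58^1024 · 58^64 · 58^32 · 58^8 · 58^4 · 58^1 ≡ 54 · 92 · 71 · 78 · 52 · 58 (mod 101).
Accumulate the product:
54 · 92 = 4968 ≡ 19
19 · 71 = 1349 ≡ 36
36 · 78 = 2808 ≡ 81
81 · 52 = 4212 ≡ 71
71 · 58 = 4118 ≡ 78

78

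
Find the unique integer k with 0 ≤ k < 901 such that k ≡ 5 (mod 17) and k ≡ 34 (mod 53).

17⁻¹ mod 53: 17×25 ≡ 1 (mod 53), so 17⁻¹ ≡ 25.
k = 5 + 17×((34 − 5)×25 mod 53) = 5 + 17×36 = 617.

617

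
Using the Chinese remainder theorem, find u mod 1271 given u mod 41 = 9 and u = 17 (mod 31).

41⁻¹ mod 31: 41*28 ≡ 1 (mod 31), so 41⁻¹ ≡ 28.
u = 9 + 41*((17 − 9)*28 mod 31) = 9 + 41*7 = 296.

296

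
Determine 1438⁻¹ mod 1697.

1697 = 1*1438 + 259
1438 = 5*259 + 143
259 = 1*143 + 116
143 = 1*116 + 27
116 = 4*27 + 8
27 = 3*8 + 3
8 = 2*3 + 2
3 = 1*2 + 1
2 = 2*1 + 0
gcd(1438, 1697) = 1, so the inverse exists.
Back-substitute for 1:
1 = 1*3 − 1*2
  = −1*8 + 3*3
  = 3*27 − 10*8
  = −10*116 + 43*27
  = 43*143 − 53*116
  = −53*259 + 96*143
  = 96*1438 − 533*259
  = −533*1697 + 629*1438
So 1438⁻¹ ≡ 629 (mod 1697).

629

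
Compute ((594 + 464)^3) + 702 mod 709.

594 + 464 = 1058 ≡ 349 (mod 709)
(349)^3 ≡ 454 (mod 709)
454 + 702 = 1156 ≡ 447 (mod 709)

447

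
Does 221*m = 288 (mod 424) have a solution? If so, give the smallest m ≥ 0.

gcd(221, 424) = 1, so a unique solution mod 424 exists.
221⁻¹ ≡ 165 (mod 424).
m ≡ 165*288 ≡ 32 (mod 424).

32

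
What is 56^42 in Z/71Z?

5

42 in binary is 101010, i.e. 42 = 32 + 8 + 2.
56^1 ≡ 56 (mod 71)
56^2 ≡ 56^2 = 3136 ≡ 12 (mod 71)
56^4 ≡ 12^2 = 144 ≡ 2 (mod 71)
56^8 ≡ 2^2 = 4 (mod 71)
56^16 ≡ 4^2 = 16 (mod 71)
56^32 ≡ 16^2 = 256 ≡ 43 (mod 71)
56^42 = 56^32 * 56^8 * 56^2 ≡ 43 * 4 * 12 (mod 71).
Accumulate the product:
43 * 4 = 172 ≡ 30
30 * 12 = 360 ≡ 5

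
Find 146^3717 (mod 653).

586

3717 in binary is 111010000101, i.e. 3717 = 2048 + 1024 + 512 + 128 + 4 + 1.
146^1 ≡ 146 (mod 653)
146^2 ≡ 146^2 = 21316 ≡ 420 (mod 653)
146^4 ≡ 420^2 = 176400 ≡ 90 (mod 653)
146^8 ≡ 90^2 = 8100 ≡ 264 (mod 653)
146^16 ≡ 264^2 = 69696 ≡ 478 (mod 653)
146^32 ≡ 478^2 = 228484 ≡ 587 (mod 653)
146^64 ≡ 587^2 = 344569 ≡ 438 (mod 653)
146^128 ≡ 438^2 = 191844 ≡ 515 (mod 653)
146^256 ≡ 515^2 = 265225 ≡ 107 (mod 653)
146^512 ≡ 107^2 = 11449 ≡ 348 (mod 653)
146^1024 ≡ 348^2 = 121104 ≡ 299 (mod 653)
146^2048 ≡ 299^2 = 89401 ≡ 593 (mod 653)
146^3717 = 146^2048 * 146^1024 * 146^512 * 146^128 * 146^4 * 146^1 ≡ 593 * 299 * 348 * 515 * 90 * 146 (mod 653).
Accumulate the product:
593 * 299 = 177307 ≡ 344
344 * 348 = 119712 ≡ 213
213 * 515 = 109695 ≡ 644
644 * 90 = 57960 ≡ 496
496 * 146 = 72416 ≡ 586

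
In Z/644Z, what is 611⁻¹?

Apply the Euclidean algorithm and back-substitute:
644 = 1·611 + 33
611 = 18·33 + 17
33 = 1·17 + 16
17 = 1·16 + 1
16 = 16·1 + 0
gcd(611, 644) = 1, so the inverse exists.
Bézout: 1 = −37·644 + 39·611.
So 611⁻¹ ≡ 39 (mod 644).

39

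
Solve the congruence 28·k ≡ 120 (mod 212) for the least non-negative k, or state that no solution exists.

27

gcd(28, 212) = 4, and 4 | 120, so solutions exist.
Divide through by 4: 7·k = 30 (mod 53).
7⁻¹ ≡ 38 (mod 53).
k ≡ 38·30 ≡ 27 (mod 53).
The smallest non-negative solution is k = 27.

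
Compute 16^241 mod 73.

2

Compute successive squares:
16^1 ≡ 16 (mod 73)
16^2 ≡ 16^2 = 256 ≡ 37 (mod 73)
16^4 ≡ 37^2 = 1369 ≡ 55 (mod 73)
16^8 ≡ 55^2 = 3025 ≡ 32 (mod 73)
16^16 ≡ 32^2 = 1024 ≡ 2 (mod 73)
16^32 ≡ 2^2 = 4 (mod 73)
16^64 ≡ 4^2 = 16 (mod 73)
16^128 ≡ 16^2 = 256 ≡ 37 (mod 73)
16^241 = 16^128 · 16^64 · 16^32 · 16^16 · 16^1 ≡ 37 · 16 · 4 · 2 · 16 (mod 73).
Accumulate the product:
37 · 16 = 592 ≡ 8
8 · 4 = 32
32 · 2 = 64
64 · 16 = 1024 ≡ 2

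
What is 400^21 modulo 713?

202

21 in binary is 10101, i.e. 21 = 16 + 4 + 1.
400^1 ≡ 400 (mod 713)
400^2 ≡ 400^2 = 160000 ≡ 288 (mod 713)
400^4 ≡ 288^2 = 82944 ≡ 236 (mod 713)
400^8 ≡ 236^2 = 55696 ≡ 82 (mod 713)
400^16 ≡ 82^2 = 6724 ≡ 307 (mod 713)
400^21 = 400^16 * 400^4 * 400^1 ≡ 307 * 236 * 400 (mod 713).
Accumulate the product:
307 * 236 = 72452 ≡ 439
439 * 400 = 175600 ≡ 202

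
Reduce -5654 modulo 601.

356

-5654 = -10*601 + 356, so -5654 ≡ 356 (mod 601).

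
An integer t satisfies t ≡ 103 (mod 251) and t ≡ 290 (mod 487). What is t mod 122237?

251⁻¹ mod 487: 251·130 ≡ 1 (mod 487), so 251⁻¹ ≡ 130.
t = 103 + 251·((290 − 103)·130 mod 487) = 103 + 251·447 = 112300.
Check: 112300 mod 251 = 103, 112300 mod 487 = 290. ✓

112300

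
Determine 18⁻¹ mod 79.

22

79 = 4*18 + 7
18 = 2*7 + 4
7 = 1*4 + 3
4 = 1*3 + 1
3 = 3*1 + 0
gcd(18, 79) = 1, so the inverse exists.
Back-substitute for 1:
1 = 1*4 − 1*3
  = −1*7 + 2*4
  = 2*18 − 5*7
  = −5*79 + 22*18
So 18⁻¹ ≡ 22 (mod 79).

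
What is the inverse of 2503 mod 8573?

3795

Apply the Euclidean algorithm and back-substitute:
8573 = 3*2503 + 1064
2503 = 2*1064 + 375
1064 = 2*375 + 314
375 = 1*314 + 61
314 = 5*61 + 9
61 = 6*9 + 7
9 = 1*7 + 2
7 = 3*2 + 1
2 = 2*1 + 0
gcd(2503, 8573) = 1, so the inverse exists.
Back-substitute for 1:
1 = 1*7 − 3*2
  = −3*9 + 4*7
  = 4*61 − 27*9
  = −27*314 + 139*61
  = 139*375 − 166*314
  = −166*1064 + 471*375
  = 471*2503 − 1108*1064
  = −1108*8573 + 3795*2503
So 2503⁻¹ ≡ 3795 (mod 8573).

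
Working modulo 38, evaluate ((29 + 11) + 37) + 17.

29 + 11 = 40 ≡ 2 (mod 38)
2 + 37 = 39 ≡ 1 (mod 38)
1 + 17 = 18

18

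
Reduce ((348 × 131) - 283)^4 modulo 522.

487

348 × 131 = 45588 ≡ 174 (mod 522)
174 - 283 = -109 ≡ 413 (mod 522)
(413)^4 ≡ 487 (mod 522)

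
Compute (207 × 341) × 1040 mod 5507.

2170

207 × 341 = 70587 ≡ 4503 (mod 5507)
4503 × 1040 = 4683120 ≡ 2170 (mod 5507)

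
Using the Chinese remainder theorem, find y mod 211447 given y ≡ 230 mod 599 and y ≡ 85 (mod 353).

599⁻¹ mod 353: 599×320 ≡ 1 (mod 353), so 599⁻¹ ≡ 320.
y = 230 + 599×((85 − 230)×320 mod 353) = 230 + 599×196 = 117634.

117634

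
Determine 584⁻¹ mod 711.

683

Run the extended Euclidean algorithm:
711 = 1×584 + 127
584 = 4×127 + 76
127 = 1×76 + 51
76 = 1×51 + 25
51 = 2×25 + 1
25 = 25×1 + 0
gcd(584, 711) = 1, so the inverse exists.
Back-substitute for 1:
1 = 1×51 − 2×25
  = −2×76 + 3×51
  = 3×127 − 5×76
  = −5×584 + 23×127
  = 23×711 − 28×584
So 584⁻¹ ≡ −28 ≡ 683 (mod 711).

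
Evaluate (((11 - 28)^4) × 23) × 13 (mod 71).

20

11 - 28 = -17 ≡ 54 (mod 71)
(54)^4 ≡ 25 (mod 71)
25 × 23 = 575 ≡ 7 (mod 71)
7 × 13 = 91 ≡ 20 (mod 71)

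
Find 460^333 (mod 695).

Using repeated squaring:
333 in binary is 101001101, i.e. 333 = 256 + 64 + 8 + 4 + 1.
460^1 ≡ 460 (mod 695)
460^2 ≡ 460^2 = 211600 ≡ 320 (mod 695)
460^4 ≡ 320^2 = 102400 ≡ 235 (mod 695)
460^8 ≡ 235^2 = 55225 ≡ 320 (mod 695)
460^16 ≡ 320^2 = 102400 ≡ 235 (mod 695)
460^32 ≡ 235^2 = 55225 ≡ 320 (mod 695)
460^64 ≡ 320^2 = 102400 ≡ 235 (mod 695)
460^128 ≡ 235^2 = 55225 ≡ 320 (mod 695)
460^256 ≡ 320^2 = 102400 ≡ 235 (mod 695)
460^333 = 460^256 · 460^64 · 460^8 · 460^4 · 460^1 ≡ 235 · 235 · 320 · 235 · 460 (mod 695).
Accumulate the product:
235 · 235 = 55225 ≡ 320
320 · 320 = 102400 ≡ 235
235 · 235 = 55225 ≡ 320
320 · 460 = 147200 ≡ 555

555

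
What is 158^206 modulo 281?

63

Using repeated squaring:
206 in binary is 11001110, i.e. 206 = 128 + 64 + 8 + 4 + 2.
158^1 ≡ 158 (mod 281)
158^2 ≡ 158^2 = 24964 ≡ 236 (mod 281)
158^4 ≡ 236^2 = 55696 ≡ 58 (mod 281)
158^8 ≡ 58^2 = 3364 ≡ 273 (mod 281)
158^16 ≡ 273^2 = 74529 ≡ 64 (mod 281)
158^32 ≡ 64^2 = 4096 ≡ 162 (mod 281)
158^64 ≡ 162^2 = 26244 ≡ 111 (mod 281)
158^128 ≡ 111^2 = 12321 ≡ 238 (mod 281)
158^206 = 158^128 × 158^64 × 158^8 × 158^4 × 158^2 ≡ 238 × 111 × 273 × 58 × 236 (mod 281).
Accumulate the product:
238 × 111 = 26418 ≡ 4
4 × 273 = 1092 ≡ 249
249 × 58 = 14442 ≡ 111
111 × 236 = 26196 ≡ 63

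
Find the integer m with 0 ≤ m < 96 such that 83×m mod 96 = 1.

96 = 1*83 + 13
83 = 6*13 + 5
13 = 2*5 + 3
5 = 1*3 + 2
3 = 1*2 + 1
2 = 2*1 + 0
gcd(83, 96) = 1, so the inverse exists.
Bézout: 1 = 32*96 − 37*83.
So 83⁻¹ ≡ −37 ≡ 59 (mod 96).

59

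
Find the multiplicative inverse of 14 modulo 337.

313

337 = 24*14 + 1
14 = 14*1 + 0
gcd(14, 337) = 1, so the inverse exists.
Bézout: 1 = 1*337 − 24*14.
So 14⁻¹ ≡ −24 ≡ 313 (mod 337).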